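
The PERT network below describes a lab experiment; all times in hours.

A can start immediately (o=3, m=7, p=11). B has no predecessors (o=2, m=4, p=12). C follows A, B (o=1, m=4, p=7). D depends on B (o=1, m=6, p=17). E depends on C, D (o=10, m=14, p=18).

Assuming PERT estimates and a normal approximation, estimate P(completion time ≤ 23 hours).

0.190

te_A = (3 + 4·7 + 11)/6 = 42/6 = 7; σ²_A = ((11−3)/6)² = 1.778
te_B = (2 + 4·4 + 12)/6 = 30/6 = 5; σ²_B = ((12−2)/6)² = 2.778
te_C = (1 + 4·4 + 7)/6 = 24/6 = 4; σ²_C = ((7−1)/6)² = 1.000
te_D = (1 + 4·6 + 17)/6 = 42/6 = 7; σ²_D = ((17−1)/6)² = 7.111
te_E = (10 + 4·14 + 18)/6 = 84/6 = 14; σ²_E = ((18−10)/6)² = 1.778

Forward pass:
ES_A = 0; EF_A = 7
ES_B = 0; EF_B = 5
ES_C = max(EF_A=7, EF_B=5) = 7; EF_C = 7+4 = 11
ES_D = 5; EF_D = 5+7 = 12
ES_E = max(EF_C=11, EF_D=12) = 12; EF_E = 12+14 = 26
Expected project duration μ = 26 hours. Critical path: B → D → E.

Variance along critical path = 2.778 + 7.111 + 1.778 = 11.667; σ = √11.667 = 3.416 hours.
Z = (23 − 26) / 3.416 = -0.878
P(T ≤ 23) = Φ(-0.878) ≈ 0.190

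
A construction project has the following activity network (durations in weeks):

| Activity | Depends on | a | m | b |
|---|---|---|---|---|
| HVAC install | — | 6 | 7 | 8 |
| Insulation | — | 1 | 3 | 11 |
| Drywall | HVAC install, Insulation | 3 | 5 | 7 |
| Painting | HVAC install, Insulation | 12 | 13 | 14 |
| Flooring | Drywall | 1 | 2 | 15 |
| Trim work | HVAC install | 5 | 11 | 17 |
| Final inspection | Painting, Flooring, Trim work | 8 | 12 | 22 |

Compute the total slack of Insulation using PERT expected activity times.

3 weeks

te_HVAC install = (6 + 4·7 + 8)/6 = 42/6 = 7
te_Insulation = (1 + 4·3 + 11)/6 = 24/6 = 4
te_Drywall = (3 + 4·5 + 7)/6 = 30/6 = 5
te_Painting = (12 + 4·13 + 14)/6 = 78/6 = 13
te_Flooring = (1 + 4·2 + 15)/6 = 24/6 = 4
te_Trim work = (5 + 4·11 + 17)/6 = 66/6 = 11
te_Final inspection = (8 + 4·12 + 22)/6 = 78/6 = 13

Forward pass:
ES_HVAC install = 0; EF_HVAC install = 7
ES_Insulation = 0; EF_Insulation = 4
ES_Drywall = max(EF_HVAC install=7, EF_Insulation=4) = 7; EF_Drywall = 7+5 = 12
ES_Painting = max(EF_HVAC install=7, EF_Insulation=4) = 7; EF_Painting = 7+13 = 20
ES_Flooring = 12; EF_Flooring = 12+4 = 16
ES_Trim work = 7; EF_Trim work = 7+11 = 18
ES_Final inspection = max(EF_Painting=20, EF_Flooring=16, EF_Trim work=18) = 20; EF_Final inspection = 20+13 = 33
Expected project duration μ = 33 weeks. Critical path: HVAC install → Painting → Final inspection.

Backward pass:
LF_Final inspection = 33; LS_Final inspection = 33−13 = 20
LF_Trim work = LS_Final inspection = 20; LS_Trim work = 20−11 = 9
LF_Flooring = LS_Final inspection = 20; LS_Flooring = 20−4 = 16
LF_Painting = LS_Final inspection = 20; LS_Painting = 20−13 = 7
LF_Drywall = LS_Flooring = 16; LS_Drywall = 16−5 = 11
LF_Insulation = min(LS_Drywall=11, LS_Painting=7) = 7; LS_Insulation = 7−4 = 3
LF_HVAC install = min(LS_Drywall=11, LS_Painting=7, LS_Trim work=9) = 7; LS_HVAC install = 7−7 = 0
Slack_Insulation = LS_Insulation − ES_Insulation = 3 − 0 = 3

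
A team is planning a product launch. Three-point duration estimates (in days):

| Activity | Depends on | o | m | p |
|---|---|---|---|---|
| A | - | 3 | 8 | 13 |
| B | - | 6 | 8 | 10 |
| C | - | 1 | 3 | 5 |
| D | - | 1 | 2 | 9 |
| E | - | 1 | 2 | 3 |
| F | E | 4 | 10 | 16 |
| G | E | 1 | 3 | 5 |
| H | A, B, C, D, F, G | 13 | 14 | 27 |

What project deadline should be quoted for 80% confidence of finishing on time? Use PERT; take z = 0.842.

30.6 days

te_A = (3 + 4·8 + 13)/6 = 48/6 = 8; σ²_A = ((13−3)/6)² = 2.778
te_B = (6 + 4·8 + 10)/6 = 48/6 = 8; σ²_B = ((10−6)/6)² = 0.444
te_C = (1 + 4·3 + 5)/6 = 18/6 = 3; σ²_C = ((5−1)/6)² = 0.444
te_D = (1 + 4·2 + 9)/6 = 18/6 = 3; σ²_D = ((9−1)/6)² = 1.778
te_E = (1 + 4·2 + 3)/6 = 12/6 = 2; σ²_E = ((3−1)/6)² = 0.111
te_F = (4 + 4·10 + 16)/6 = 60/6 = 10; σ²_F = ((16−4)/6)² = 4.000
te_G = (1 + 4·3 + 5)/6 = 18/6 = 3; σ²_G = ((5−1)/6)² = 0.444
te_H = (13 + 4·14 + 27)/6 = 96/6 = 16; σ²_H = ((27−13)/6)² = 5.444

Forward pass:
ES_A = 0; EF_A = 8
ES_B = 0; EF_B = 8
ES_C = 0; EF_C = 3
ES_D = 0; EF_D = 3
ES_E = 0; EF_E = 2
ES_F = 2; EF_F = 2+10 = 12
ES_G = 2; EF_G = 2+3 = 5
ES_H = max(EF_A=8, EF_B=8, EF_C=3, EF_D=3, EF_F=12, EF_G=5) = 12; EF_H = 12+16 = 28
Expected project duration μ = 28 days. Critical path: E → F → H.

Variance along critical path = 0.111 + 4.000 + 5.444 = 9.556; σ = 3.091 days.
D = μ + z·σ = 28 + 0.842·3.091 = 30.6 days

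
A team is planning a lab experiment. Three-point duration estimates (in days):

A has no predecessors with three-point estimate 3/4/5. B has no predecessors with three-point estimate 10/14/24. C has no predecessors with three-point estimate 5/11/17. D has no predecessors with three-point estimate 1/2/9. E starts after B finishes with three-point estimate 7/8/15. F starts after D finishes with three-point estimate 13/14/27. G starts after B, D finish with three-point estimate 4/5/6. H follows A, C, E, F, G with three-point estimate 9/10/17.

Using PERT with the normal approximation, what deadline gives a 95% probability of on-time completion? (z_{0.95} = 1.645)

39.9 days

te_A = (3 + 4·4 + 5)/6 = 24/6 = 4; σ²_A = ((5−3)/6)² = 0.111
te_B = (10 + 4·14 + 24)/6 = 90/6 = 15; σ²_B = ((24−10)/6)² = 5.444
te_C = (5 + 4·11 + 17)/6 = 66/6 = 11; σ²_C = ((17−5)/6)² = 4.000
te_D = (1 + 4·2 + 9)/6 = 18/6 = 3; σ²_D = ((9−1)/6)² = 1.778
te_E = (7 + 4·8 + 15)/6 = 54/6 = 9; σ²_E = ((15−7)/6)² = 1.778
te_F = (13 + 4·14 + 27)/6 = 96/6 = 16; σ²_F = ((27−13)/6)² = 5.444
te_G = (4 + 4·5 + 6)/6 = 30/6 = 5; σ²_G = ((6−4)/6)² = 0.111
te_H = (9 + 4·10 + 17)/6 = 66/6 = 11; σ²_H = ((17−9)/6)² = 1.778

Forward pass:
ES_A = 0; EF_A = 4
ES_B = 0; EF_B = 15
ES_C = 0; EF_C = 11
ES_D = 0; EF_D = 3
ES_E = 15; EF_E = 15+9 = 24
ES_F = 3; EF_F = 3+16 = 19
ES_G = max(EF_B=15, EF_D=3) = 15; EF_G = 15+5 = 20
ES_H = max(EF_A=4, EF_C=11, EF_E=24, EF_F=19, EF_G=20) = 24; EF_H = 24+11 = 35
Expected project duration μ = 35 days. Critical path: B → E → H.

Variance along critical path = 5.444 + 1.778 + 1.778 = 9.000; σ = 3.000 days.
D = μ + z·σ = 35 + 1.645·3.000 = 39.9 days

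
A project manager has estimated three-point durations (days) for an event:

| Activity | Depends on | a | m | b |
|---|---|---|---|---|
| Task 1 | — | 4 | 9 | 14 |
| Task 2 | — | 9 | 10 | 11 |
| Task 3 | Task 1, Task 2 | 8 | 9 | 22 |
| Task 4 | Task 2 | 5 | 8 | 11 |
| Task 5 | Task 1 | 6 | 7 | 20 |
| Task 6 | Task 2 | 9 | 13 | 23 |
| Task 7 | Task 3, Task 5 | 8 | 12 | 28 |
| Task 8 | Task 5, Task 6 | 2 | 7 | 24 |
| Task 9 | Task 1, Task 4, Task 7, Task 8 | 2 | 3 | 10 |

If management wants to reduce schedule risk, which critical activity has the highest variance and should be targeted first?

te_Task 1 = (4 + 4·9 + 14)/6 = 54/6 = 9; σ²_Task 1 = ((14−4)/6)² = 2.778
te_Task 2 = (9 + 4·10 + 11)/6 = 60/6 = 10; σ²_Task 2 = ((11−9)/6)² = 0.111
te_Task 3 = (8 + 4·9 + 22)/6 = 66/6 = 11; σ²_Task 3 = ((22−8)/6)² = 5.444
te_Task 4 = (5 + 4·8 + 11)/6 = 48/6 = 8; σ²_Task 4 = ((11−5)/6)² = 1.000
te_Task 5 = (6 + 4·7 + 20)/6 = 54/6 = 9; σ²_Task 5 = ((20−6)/6)² = 5.444
te_Task 6 = (9 + 4·13 + 23)/6 = 84/6 = 14; σ²_Task 6 = ((23−9)/6)² = 5.444
te_Task 7 = (8 + 4·12 + 28)/6 = 84/6 = 14; σ²_Task 7 = ((28−8)/6)² = 11.111
te_Task 8 = (2 + 4·7 + 24)/6 = 54/6 = 9; σ²_Task 8 = ((24−2)/6)² = 13.444
te_Task 9 = (2 + 4·3 + 10)/6 = 24/6 = 4; σ²_Task 9 = ((10−2)/6)² = 1.778

Forward pass:
ES_Task 1 = 0; EF_Task 1 = 9
ES_Task 2 = 0; EF_Task 2 = 10
ES_Task 3 = max(EF_Task 1=9, EF_Task 2=10) = 10; EF_Task 3 = 10+11 = 21
ES_Task 4 = 10; EF_Task 4 = 10+8 = 18
ES_Task 5 = 9; EF_Task 5 = 9+9 = 18
ES_Task 6 = 10; EF_Task 6 = 10+14 = 24
ES_Task 7 = max(EF_Task 3=21, EF_Task 5=18) = 21; EF_Task 7 = 21+14 = 35
ES_Task 8 = max(EF_Task 5=18, EF_Task 6=24) = 24; EF_Task 8 = 24+9 = 33
ES_Task 9 = max(EF_Task 1=9, EF_Task 4=18, EF_Task 7=35, EF_Task 8=33) = 35; EF_Task 9 = 35+4 = 39
Expected project duration μ = 39 days. Critical path: Task 2 → Task 3 → Task 7 → Task 9.

Variances on critical path: σ²_Task 2=0.111, σ²_Task 3=5.444, σ²_Task 7=11.111, σ²_Task 9=1.778.
Largest is σ²_Task 7 = 11.111.

Task 7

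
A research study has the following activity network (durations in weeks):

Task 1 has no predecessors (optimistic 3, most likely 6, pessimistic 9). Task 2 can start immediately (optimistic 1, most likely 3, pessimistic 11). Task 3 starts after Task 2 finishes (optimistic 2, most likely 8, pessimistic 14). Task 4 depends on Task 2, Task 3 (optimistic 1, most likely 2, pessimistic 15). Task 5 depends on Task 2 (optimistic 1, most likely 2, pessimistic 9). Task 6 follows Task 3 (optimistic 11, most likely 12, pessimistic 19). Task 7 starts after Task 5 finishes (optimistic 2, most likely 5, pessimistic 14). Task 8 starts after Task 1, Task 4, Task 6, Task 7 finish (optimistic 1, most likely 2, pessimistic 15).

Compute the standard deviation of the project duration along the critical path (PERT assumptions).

3.74 weeks

te_Task 1 = (3 + 4·6 + 9)/6 = 36/6 = 6; σ²_Task 1 = ((9−3)/6)² = 1.000
te_Task 2 = (1 + 4·3 + 11)/6 = 24/6 = 4; σ²_Task 2 = ((11−1)/6)² = 2.778
te_Task 3 = (2 + 4·8 + 14)/6 = 48/6 = 8; σ²_Task 3 = ((14−2)/6)² = 4.000
te_Task 4 = (1 + 4·2 + 15)/6 = 24/6 = 4; σ²_Task 4 = ((15−1)/6)² = 5.444
te_Task 5 = (1 + 4·2 + 9)/6 = 18/6 = 3; σ²_Task 5 = ((9−1)/6)² = 1.778
te_Task 6 = (11 + 4·12 + 19)/6 = 78/6 = 13; σ²_Task 6 = ((19−11)/6)² = 1.778
te_Task 7 = (2 + 4·5 + 14)/6 = 36/6 = 6; σ²_Task 7 = ((14−2)/6)² = 4.000
te_Task 8 = (1 + 4·2 + 15)/6 = 24/6 = 4; σ²_Task 8 = ((15−1)/6)² = 5.444

Forward pass:
ES_Task 1 = 0; EF_Task 1 = 6
ES_Task 2 = 0; EF_Task 2 = 4
ES_Task 3 = 4; EF_Task 3 = 4+8 = 12
ES_Task 4 = max(EF_Task 2=4, EF_Task 3=12) = 12; EF_Task 4 = 12+4 = 16
ES_Task 5 = 4; EF_Task 5 = 4+3 = 7
ES_Task 6 = 12; EF_Task 6 = 12+13 = 25
ES_Task 7 = 7; EF_Task 7 = 7+6 = 13
ES_Task 8 = max(EF_Task 1=6, EF_Task 4=16, EF_Task 6=25, EF_Task 7=13) = 25; EF_Task 8 = 25+4 = 29
Expected project duration μ = 29 weeks. Critical path: Task 2 → Task 3 → Task 6 → Task 8.

Variance along critical path = 2.778 + 4.000 + 1.778 + 5.444 = 14.000
σ = √14.000 = 3.742 weeks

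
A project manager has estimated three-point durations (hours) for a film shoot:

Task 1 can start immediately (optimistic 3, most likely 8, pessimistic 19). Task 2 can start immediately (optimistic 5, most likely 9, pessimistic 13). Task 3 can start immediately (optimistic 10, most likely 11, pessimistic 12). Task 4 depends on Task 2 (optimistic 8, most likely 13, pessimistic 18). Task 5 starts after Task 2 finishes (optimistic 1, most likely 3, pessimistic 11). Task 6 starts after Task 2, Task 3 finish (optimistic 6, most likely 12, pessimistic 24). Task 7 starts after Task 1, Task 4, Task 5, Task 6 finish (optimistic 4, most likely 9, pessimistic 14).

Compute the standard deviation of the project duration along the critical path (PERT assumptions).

te_Task 1 = (3 + 4·8 + 19)/6 = 54/6 = 9; σ²_Task 1 = ((19−3)/6)² = 7.111
te_Task 2 = (5 + 4·9 + 13)/6 = 54/6 = 9; σ²_Task 2 = ((13−5)/6)² = 1.778
te_Task 3 = (10 + 4·11 + 12)/6 = 66/6 = 11; σ²_Task 3 = ((12−10)/6)² = 0.111
te_Task 4 = (8 + 4·13 + 18)/6 = 78/6 = 13; σ²_Task 4 = ((18−8)/6)² = 2.778
te_Task 5 = (1 + 4·3 + 11)/6 = 24/6 = 4; σ²_Task 5 = ((11−1)/6)² = 2.778
te_Task 6 = (6 + 4·12 + 24)/6 = 78/6 = 13; σ²_Task 6 = ((24−6)/6)² = 9.000
te_Task 7 = (4 + 4·9 + 14)/6 = 54/6 = 9; σ²_Task 7 = ((14−4)/6)² = 2.778

Forward pass:
ES_Task 1 = 0; EF_Task 1 = 9
ES_Task 2 = 0; EF_Task 2 = 9
ES_Task 3 = 0; EF_Task 3 = 11
ES_Task 4 = 9; EF_Task 4 = 9+13 = 22
ES_Task 5 = 9; EF_Task 5 = 9+4 = 13
ES_Task 6 = max(EF_Task 2=9, EF_Task 3=11) = 11; EF_Task 6 = 11+13 = 24
ES_Task 7 = max(EF_Task 1=9, EF_Task 4=22, EF_Task 5=13, EF_Task 6=24) = 24; EF_Task 7 = 24+9 = 33
Expected project duration μ = 33 hours. Critical path: Task 3 → Task 6 → Task 7.

Variance along critical path = 0.111 + 9.000 + 2.778 = 11.889
σ = √11.889 = 3.448 hours

3.45 hours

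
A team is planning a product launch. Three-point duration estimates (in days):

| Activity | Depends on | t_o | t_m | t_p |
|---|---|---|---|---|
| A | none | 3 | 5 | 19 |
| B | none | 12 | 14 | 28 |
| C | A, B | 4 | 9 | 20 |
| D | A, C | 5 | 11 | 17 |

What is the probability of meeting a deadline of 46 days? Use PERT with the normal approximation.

te_A = (3 + 4·5 + 19)/6 = 42/6 = 7; σ²_A = ((19−3)/6)² = 7.111
te_B = (12 + 4·14 + 28)/6 = 96/6 = 16; σ²_B = ((28−12)/6)² = 7.111
te_C = (4 + 4·9 + 20)/6 = 60/6 = 10; σ²_C = ((20−4)/6)² = 7.111
te_D = (5 + 4·11 + 17)/6 = 66/6 = 11; σ²_D = ((17−5)/6)² = 4.000

Forward pass:
ES_A = 0; EF_A = 7
ES_B = 0; EF_B = 16
ES_C = max(EF_A=7, EF_B=16) = 16; EF_C = 16+10 = 26
ES_D = max(EF_A=7, EF_C=26) = 26; EF_D = 26+11 = 37
Expected project duration μ = 37 days. Critical path: B → C → D.

Variance along critical path = 7.111 + 7.111 + 4.000 = 18.222; σ = √18.222 = 4.269 days.
Z = (46 − 37) / 4.269 = 2.108
P(T ≤ 46) = Φ(2.108) ≈ 0.982

0.982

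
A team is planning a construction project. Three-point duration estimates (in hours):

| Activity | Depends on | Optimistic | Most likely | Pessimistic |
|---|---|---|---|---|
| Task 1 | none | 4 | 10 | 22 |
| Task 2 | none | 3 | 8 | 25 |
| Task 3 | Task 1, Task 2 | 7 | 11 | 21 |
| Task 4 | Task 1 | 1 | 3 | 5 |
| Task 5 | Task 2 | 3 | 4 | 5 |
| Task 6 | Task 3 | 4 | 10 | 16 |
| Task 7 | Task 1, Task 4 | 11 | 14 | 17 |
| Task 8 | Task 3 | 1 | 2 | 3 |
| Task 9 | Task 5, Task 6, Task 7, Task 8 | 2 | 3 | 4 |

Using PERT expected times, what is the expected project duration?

te_Task 1 = (4 + 4·10 + 22)/6 = 66/6 = 11
te_Task 2 = (3 + 4·8 + 25)/6 = 60/6 = 10
te_Task 3 = (7 + 4·11 + 21)/6 = 72/6 = 12
te_Task 4 = (1 + 4·3 + 5)/6 = 18/6 = 3
te_Task 5 = (3 + 4·4 + 5)/6 = 24/6 = 4
te_Task 6 = (4 + 4·10 + 16)/6 = 60/6 = 10
te_Task 7 = (11 + 4·14 + 17)/6 = 84/6 = 14
te_Task 8 = (1 + 4·2 + 3)/6 = 12/6 = 2
te_Task 9 = (2 + 4·3 + 4)/6 = 18/6 = 3

Forward pass:
ES_Task 1 = 0; EF_Task 1 = 11
ES_Task 2 = 0; EF_Task 2 = 10
ES_Task 3 = max(EF_Task 1=11, EF_Task 2=10) = 11; EF_Task 3 = 11+12 = 23
ES_Task 4 = 11; EF_Task 4 = 11+3 = 14
ES_Task 5 = 10; EF_Task 5 = 10+4 = 14
ES_Task 6 = 23; EF_Task 6 = 23+10 = 33
ES_Task 7 = max(EF_Task 1=11, EF_Task 4=14) = 14; EF_Task 7 = 14+14 = 28
ES_Task 8 = 23; EF_Task 8 = 23+2 = 25
ES_Task 9 = max(EF_Task 5=14, EF_Task 6=33, EF_Task 7=28, EF_Task 8=25) = 33; EF_Task 9 = 33+3 = 36
Expected project duration μ = 36 hours. Critical path: Task 1 → Task 3 → Task 6 → Task 9.

36 hours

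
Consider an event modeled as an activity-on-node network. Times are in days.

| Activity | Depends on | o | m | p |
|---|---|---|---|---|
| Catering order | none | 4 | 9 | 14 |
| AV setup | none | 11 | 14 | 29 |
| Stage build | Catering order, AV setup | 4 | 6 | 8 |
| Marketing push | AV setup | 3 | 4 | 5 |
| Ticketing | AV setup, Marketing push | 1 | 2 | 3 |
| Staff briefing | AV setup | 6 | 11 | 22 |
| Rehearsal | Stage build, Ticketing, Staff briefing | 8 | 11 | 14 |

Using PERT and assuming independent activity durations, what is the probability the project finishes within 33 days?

te_Catering order = (4 + 4·9 + 14)/6 = 54/6 = 9; σ²_Catering order = ((14−4)/6)² = 2.778
te_AV setup = (11 + 4·14 + 29)/6 = 96/6 = 16; σ²_AV setup = ((29−11)/6)² = 9.000
te_Stage build = (4 + 4·6 + 8)/6 = 36/6 = 6; σ²_Stage build = ((8−4)/6)² = 0.444
te_Marketing push = (3 + 4·4 + 5)/6 = 24/6 = 4; σ²_Marketing push = ((5−3)/6)² = 0.111
te_Ticketing = (1 + 4·2 + 3)/6 = 12/6 = 2; σ²_Ticketing = ((3−1)/6)² = 0.111
te_Staff briefing = (6 + 4·11 + 22)/6 = 72/6 = 12; σ²_Staff briefing = ((22−6)/6)² = 7.111
te_Rehearsal = (8 + 4·11 + 14)/6 = 66/6 = 11; σ²_Rehearsal = ((14−8)/6)² = 1.000

Forward pass:
ES_Catering order = 0; EF_Catering order = 9
ES_AV setup = 0; EF_AV setup = 16
ES_Stage build = max(EF_Catering order=9, EF_AV setup=16) = 16; EF_Stage build = 16+6 = 22
ES_Marketing push = 16; EF_Marketing push = 16+4 = 20
ES_Ticketing = max(EF_AV setup=16, EF_Marketing push=20) = 20; EF_Ticketing = 20+2 = 22
ES_Staff briefing = 16; EF_Staff briefing = 16+12 = 28
ES_Rehearsal = max(EF_Stage build=22, EF_Ticketing=22, EF_Staff briefing=28) = 28; EF_Rehearsal = 28+11 = 39
Expected project duration μ = 39 days. Critical path: AV setup → Staff briefing → Rehearsal.

Variance along critical path = 9.000 + 7.111 + 1.000 = 17.111; σ = √17.111 = 4.137 days.
Z = (33 − 39) / 4.137 = -1.450
P(T ≤ 33) = Φ(-1.450) ≈ 0.073

0.073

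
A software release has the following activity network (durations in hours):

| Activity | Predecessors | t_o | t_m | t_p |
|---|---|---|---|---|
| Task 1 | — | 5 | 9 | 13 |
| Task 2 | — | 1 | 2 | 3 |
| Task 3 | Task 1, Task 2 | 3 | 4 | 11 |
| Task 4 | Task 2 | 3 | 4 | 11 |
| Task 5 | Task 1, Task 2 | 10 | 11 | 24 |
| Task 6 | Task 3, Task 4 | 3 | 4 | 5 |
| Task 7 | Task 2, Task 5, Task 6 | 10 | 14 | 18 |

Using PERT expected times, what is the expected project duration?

te_Task 1 = (5 + 4·9 + 13)/6 = 54/6 = 9
te_Task 2 = (1 + 4·2 + 3)/6 = 12/6 = 2
te_Task 3 = (3 + 4·4 + 11)/6 = 30/6 = 5
te_Task 4 = (3 + 4·4 + 11)/6 = 30/6 = 5
te_Task 5 = (10 + 4·11 + 24)/6 = 78/6 = 13
te_Task 6 = (3 + 4·4 + 5)/6 = 24/6 = 4
te_Task 7 = (10 + 4·14 + 18)/6 = 84/6 = 14

Forward pass:
ES_Task 1 = 0; EF_Task 1 = 9
ES_Task 2 = 0; EF_Task 2 = 2
ES_Task 3 = max(EF_Task 1=9, EF_Task 2=2) = 9; EF_Task 3 = 9+5 = 14
ES_Task 4 = 2; EF_Task 4 = 2+5 = 7
ES_Task 5 = max(EF_Task 1=9, EF_Task 2=2) = 9; EF_Task 5 = 9+13 = 22
ES_Task 6 = max(EF_Task 3=14, EF_Task 4=7) = 14; EF_Task 6 = 14+4 = 18
ES_Task 7 = max(EF_Task 2=2, EF_Task 5=22, EF_Task 6=18) = 22; EF_Task 7 = 22+14 = 36
Expected project duration μ = 36 hours. Critical path: Task 1 → Task 5 → Task 7.

36 hours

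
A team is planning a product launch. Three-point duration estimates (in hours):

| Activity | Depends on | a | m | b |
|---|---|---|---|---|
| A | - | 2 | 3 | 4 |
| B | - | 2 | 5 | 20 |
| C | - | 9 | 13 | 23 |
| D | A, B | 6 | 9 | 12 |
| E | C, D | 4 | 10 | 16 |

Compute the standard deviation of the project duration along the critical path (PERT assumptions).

3.74 hours

te_A = (2 + 4·3 + 4)/6 = 18/6 = 3; σ²_A = ((4−2)/6)² = 0.111
te_B = (2 + 4·5 + 20)/6 = 42/6 = 7; σ²_B = ((20−2)/6)² = 9.000
te_C = (9 + 4·13 + 23)/6 = 84/6 = 14; σ²_C = ((23−9)/6)² = 5.444
te_D = (6 + 4·9 + 12)/6 = 54/6 = 9; σ²_D = ((12−6)/6)² = 1.000
te_E = (4 + 4·10 + 16)/6 = 60/6 = 10; σ²_E = ((16−4)/6)² = 4.000

Forward pass:
ES_A = 0; EF_A = 3
ES_B = 0; EF_B = 7
ES_C = 0; EF_C = 14
ES_D = max(EF_A=3, EF_B=7) = 7; EF_D = 7+9 = 16
ES_E = max(EF_C=14, EF_D=16) = 16; EF_E = 16+10 = 26
Expected project duration μ = 26 hours. Critical path: B → D → E.

Variance along critical path = 9.000 + 1.000 + 4.000 = 14.000
σ = √14.000 = 3.742 hours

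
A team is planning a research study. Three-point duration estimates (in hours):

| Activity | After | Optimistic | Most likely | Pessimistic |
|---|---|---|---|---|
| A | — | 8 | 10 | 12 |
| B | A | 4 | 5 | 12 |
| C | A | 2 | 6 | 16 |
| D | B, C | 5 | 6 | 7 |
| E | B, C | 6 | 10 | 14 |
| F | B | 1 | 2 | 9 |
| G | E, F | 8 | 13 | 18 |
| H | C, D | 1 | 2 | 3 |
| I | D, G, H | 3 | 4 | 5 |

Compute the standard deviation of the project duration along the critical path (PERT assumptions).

3.25 hours

te_A = (8 + 4·10 + 12)/6 = 60/6 = 10; σ²_A = ((12−8)/6)² = 0.444
te_B = (4 + 4·5 + 12)/6 = 36/6 = 6; σ²_B = ((12−4)/6)² = 1.778
te_C = (2 + 4·6 + 16)/6 = 42/6 = 7; σ²_C = ((16−2)/6)² = 5.444
te_D = (5 + 4·6 + 7)/6 = 36/6 = 6; σ²_D = ((7−5)/6)² = 0.111
te_E = (6 + 4·10 + 14)/6 = 60/6 = 10; σ²_E = ((14−6)/6)² = 1.778
te_F = (1 + 4·2 + 9)/6 = 18/6 = 3; σ²_F = ((9−1)/6)² = 1.778
te_G = (8 + 4·13 + 18)/6 = 78/6 = 13; σ²_G = ((18−8)/6)² = 2.778
te_H = (1 + 4·2 + 3)/6 = 12/6 = 2; σ²_H = ((3−1)/6)² = 0.111
te_I = (3 + 4·4 + 5)/6 = 24/6 = 4; σ²_I = ((5−3)/6)² = 0.111

Forward pass:
ES_A = 0; EF_A = 10
ES_B = 10; EF_B = 10+6 = 16
ES_C = 10; EF_C = 10+7 = 17
ES_D = max(EF_B=16, EF_C=17) = 17; EF_D = 17+6 = 23
ES_E = max(EF_B=16, EF_C=17) = 17; EF_E = 17+10 = 27
ES_F = 16; EF_F = 16+3 = 19
ES_G = max(EF_E=27, EF_F=19) = 27; EF_G = 27+13 = 40
ES_H = max(EF_C=17, EF_D=23) = 23; EF_H = 23+2 = 25
ES_I = max(EF_D=23, EF_G=40, EF_H=25) = 40; EF_I = 40+4 = 44
Expected project duration μ = 44 hours. Critical path: A → C → E → G → I.

Variance along critical path = 0.444 + 5.444 + 1.778 + 2.778 + 0.111 = 10.556
σ = √10.556 = 3.249 hours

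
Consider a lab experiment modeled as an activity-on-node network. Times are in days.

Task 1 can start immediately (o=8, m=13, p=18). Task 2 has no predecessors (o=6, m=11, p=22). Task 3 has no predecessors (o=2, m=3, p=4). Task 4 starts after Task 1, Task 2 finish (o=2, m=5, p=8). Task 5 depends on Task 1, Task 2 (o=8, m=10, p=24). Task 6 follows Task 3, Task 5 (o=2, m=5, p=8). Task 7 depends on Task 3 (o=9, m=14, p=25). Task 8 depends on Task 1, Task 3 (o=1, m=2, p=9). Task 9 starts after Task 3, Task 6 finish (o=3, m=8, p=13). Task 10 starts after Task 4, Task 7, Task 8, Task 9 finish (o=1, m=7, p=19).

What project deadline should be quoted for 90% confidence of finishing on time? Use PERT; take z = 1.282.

te_Task 1 = (8 + 4·13 + 18)/6 = 78/6 = 13; σ²_Task 1 = ((18−8)/6)² = 2.778
te_Task 2 = (6 + 4·11 + 22)/6 = 72/6 = 12; σ²_Task 2 = ((22−6)/6)² = 7.111
te_Task 3 = (2 + 4·3 + 4)/6 = 18/6 = 3; σ²_Task 3 = ((4−2)/6)² = 0.111
te_Task 4 = (2 + 4·5 + 8)/6 = 30/6 = 5; σ²_Task 4 = ((8−2)/6)² = 1.000
te_Task 5 = (8 + 4·10 + 24)/6 = 72/6 = 12; σ²_Task 5 = ((24−8)/6)² = 7.111
te_Task 6 = (2 + 4·5 + 8)/6 = 30/6 = 5; σ²_Task 6 = ((8−2)/6)² = 1.000
te_Task 7 = (9 + 4·14 + 25)/6 = 90/6 = 15; σ²_Task 7 = ((25−9)/6)² = 7.111
te_Task 8 = (1 + 4·2 + 9)/6 = 18/6 = 3; σ²_Task 8 = ((9−1)/6)² = 1.778
te_Task 9 = (3 + 4·8 + 13)/6 = 48/6 = 8; σ²_Task 9 = ((13−3)/6)² = 2.778
te_Task 10 = (1 + 4·7 + 19)/6 = 48/6 = 8; σ²_Task 10 = ((19−1)/6)² = 9.000

Forward pass:
ES_Task 1 = 0; EF_Task 1 = 13
ES_Task 2 = 0; EF_Task 2 = 12
ES_Task 3 = 0; EF_Task 3 = 3
ES_Task 4 = max(EF_Task 1=13, EF_Task 2=12) = 13; EF_Task 4 = 13+5 = 18
ES_Task 5 = max(EF_Task 1=13, EF_Task 2=12) = 13; EF_Task 5 = 13+12 = 25
ES_Task 6 = max(EF_Task 3=3, EF_Task 5=25) = 25; EF_Task 6 = 25+5 = 30
ES_Task 7 = 3; EF_Task 7 = 3+15 = 18
ES_Task 8 = max(EF_Task 1=13, EF_Task 3=3) = 13; EF_Task 8 = 13+3 = 16
ES_Task 9 = max(EF_Task 3=3, EF_Task 6=30) = 30; EF_Task 9 = 30+8 = 38
ES_Task 10 = max(EF_Task 4=18, EF_Task 7=18, EF_Task 8=16, EF_Task 9=38) = 38; EF_Task 10 = 38+8 = 46
Expected project duration μ = 46 days. Critical path: Task 1 → Task 5 → Task 6 → Task 9 → Task 10.

Variance along critical path = 2.778 + 7.111 + 1.000 + 2.778 + 9.000 = 22.667; σ = 4.761 days.
D = μ + z·σ = 46 + 1.282·4.761 = 52.1 days

52.1 days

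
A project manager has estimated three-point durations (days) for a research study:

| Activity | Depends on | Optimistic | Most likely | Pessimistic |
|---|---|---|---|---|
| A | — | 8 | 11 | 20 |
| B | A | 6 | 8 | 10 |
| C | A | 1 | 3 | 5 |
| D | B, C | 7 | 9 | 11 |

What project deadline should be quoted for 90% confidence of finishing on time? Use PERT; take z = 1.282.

31.8 days

te_A = (8 + 4·11 + 20)/6 = 72/6 = 12; σ²_A = ((20−8)/6)² = 4.000
te_B = (6 + 4·8 + 10)/6 = 48/6 = 8; σ²_B = ((10−6)/6)² = 0.444
te_C = (1 + 4·3 + 5)/6 = 18/6 = 3; σ²_C = ((5−1)/6)² = 0.444
te_D = (7 + 4·9 + 11)/6 = 54/6 = 9; σ²_D = ((11−7)/6)² = 0.444

Forward pass:
ES_A = 0; EF_A = 12
ES_B = 12; EF_B = 12+8 = 20
ES_C = 12; EF_C = 12+3 = 15
ES_D = max(EF_B=20, EF_C=15) = 20; EF_D = 20+9 = 29
Expected project duration μ = 29 days. Critical path: A → B → D.

Variance along critical path = 4.000 + 0.444 + 0.444 = 4.889; σ = 2.211 days.
D = μ + z·σ = 29 + 1.282·2.211 = 31.8 days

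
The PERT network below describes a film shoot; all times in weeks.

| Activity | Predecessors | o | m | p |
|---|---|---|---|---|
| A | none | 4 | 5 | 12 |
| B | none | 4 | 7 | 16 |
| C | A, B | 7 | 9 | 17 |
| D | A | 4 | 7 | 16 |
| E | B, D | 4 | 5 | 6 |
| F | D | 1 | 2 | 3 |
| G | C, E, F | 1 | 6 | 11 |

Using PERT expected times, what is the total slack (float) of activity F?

te_A = (4 + 4·5 + 12)/6 = 36/6 = 6
te_B = (4 + 4·7 + 16)/6 = 48/6 = 8
te_C = (7 + 4·9 + 17)/6 = 60/6 = 10
te_D = (4 + 4·7 + 16)/6 = 48/6 = 8
te_E = (4 + 4·5 + 6)/6 = 30/6 = 5
te_F = (1 + 4·2 + 3)/6 = 12/6 = 2
te_G = (1 + 4·6 + 11)/6 = 36/6 = 6

Forward pass:
ES_A = 0; EF_A = 6
ES_B = 0; EF_B = 8
ES_C = max(EF_A=6, EF_B=8) = 8; EF_C = 8+10 = 18
ES_D = 6; EF_D = 6+8 = 14
ES_E = max(EF_B=8, EF_D=14) = 14; EF_E = 14+5 = 19
ES_F = 14; EF_F = 14+2 = 16
ES_G = max(EF_C=18, EF_E=19, EF_F=16) = 19; EF_G = 19+6 = 25
Expected project duration μ = 25 weeks. Critical path: A → D → E → G.

Backward pass:
LF_G = 25; LS_G = 25−6 = 19
LF_F = LS_G = 19; LS_F = 19−2 = 17
LF_E = LS_G = 19; LS_E = 19−5 = 14
LF_D = min(LS_E=14, LS_F=17) = 14; LS_D = 14−8 = 6
LF_C = LS_G = 19; LS_C = 19−10 = 9
LF_B = min(LS_C=9, LS_E=14) = 9; LS_B = 9−8 = 1
LF_A = min(LS_C=9, LS_D=6) = 6; LS_A = 6−6 = 0
Slack_F = LS_F − ES_F = 17 − 14 = 3

3 weeks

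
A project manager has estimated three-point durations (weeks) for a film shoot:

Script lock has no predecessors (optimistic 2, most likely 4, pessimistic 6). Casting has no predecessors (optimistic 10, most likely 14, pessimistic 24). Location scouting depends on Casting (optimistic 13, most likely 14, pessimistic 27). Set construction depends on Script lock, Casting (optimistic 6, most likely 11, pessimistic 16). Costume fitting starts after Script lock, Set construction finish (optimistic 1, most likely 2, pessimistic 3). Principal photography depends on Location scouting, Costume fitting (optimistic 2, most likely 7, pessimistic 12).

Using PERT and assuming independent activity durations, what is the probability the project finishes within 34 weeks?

te_Script lock = (2 + 4·4 + 6)/6 = 24/6 = 4; σ²_Script lock = ((6−2)/6)² = 0.444
te_Casting = (10 + 4·14 + 24)/6 = 90/6 = 15; σ²_Casting = ((24−10)/6)² = 5.444
te_Location scouting = (13 + 4·14 + 27)/6 = 96/6 = 16; σ²_Location scouting = ((27−13)/6)² = 5.444
te_Set construction = (6 + 4·11 + 16)/6 = 66/6 = 11; σ²_Set construction = ((16−6)/6)² = 2.778
te_Costume fitting = (1 + 4·2 + 3)/6 = 12/6 = 2; σ²_Costume fitting = ((3−1)/6)² = 0.111
te_Principal photography = (2 + 4·7 + 12)/6 = 42/6 = 7; σ²_Principal photography = ((12−2)/6)² = 2.778

Forward pass:
ES_Script lock = 0; EF_Script lock = 4
ES_Casting = 0; EF_Casting = 15
ES_Location scouting = 15; EF_Location scouting = 15+16 = 31
ES_Set construction = max(EF_Script lock=4, EF_Casting=15) = 15; EF_Set construction = 15+11 = 26
ES_Costume fitting = max(EF_Script lock=4, EF_Set construction=26) = 26; EF_Costume fitting = 26+2 = 28
ES_Principal photography = max(EF_Location scouting=31, EF_Costume fitting=28) = 31; EF_Principal photography = 31+7 = 38
Expected project duration μ = 38 weeks. Critical path: Casting → Location scouting → Principal photography.

Variance along critical path = 5.444 + 5.444 + 2.778 = 13.667; σ = √13.667 = 3.697 weeks.
Z = (34 − 38) / 3.697 = -1.082
P(T ≤ 34) = Φ(-1.082) ≈ 0.140

0.140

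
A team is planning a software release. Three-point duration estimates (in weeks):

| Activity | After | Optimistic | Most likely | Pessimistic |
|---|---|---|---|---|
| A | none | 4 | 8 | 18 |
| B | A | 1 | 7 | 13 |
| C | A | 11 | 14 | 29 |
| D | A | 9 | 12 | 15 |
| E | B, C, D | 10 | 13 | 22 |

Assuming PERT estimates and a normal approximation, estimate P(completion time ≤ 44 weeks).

0.878

te_A = (4 + 4·8 + 18)/6 = 54/6 = 9; σ²_A = ((18−4)/6)² = 5.444
te_B = (1 + 4·7 + 13)/6 = 42/6 = 7; σ²_B = ((13−1)/6)² = 4.000
te_C = (11 + 4·14 + 29)/6 = 96/6 = 16; σ²_C = ((29−11)/6)² = 9.000
te_D = (9 + 4·12 + 15)/6 = 72/6 = 12; σ²_D = ((15−9)/6)² = 1.000
te_E = (10 + 4·13 + 22)/6 = 84/6 = 14; σ²_E = ((22−10)/6)² = 4.000

Forward pass:
ES_A = 0; EF_A = 9
ES_B = 9; EF_B = 9+7 = 16
ES_C = 9; EF_C = 9+16 = 25
ES_D = 9; EF_D = 9+12 = 21
ES_E = max(EF_B=16, EF_C=25, EF_D=21) = 25; EF_E = 25+14 = 39
Expected project duration μ = 39 weeks. Critical path: A → C → E.

Variance along critical path = 5.444 + 9.000 + 4.000 = 18.444; σ = √18.444 = 4.295 weeks.
Z = (44 − 39) / 4.295 = 1.164
P(T ≤ 44) = Φ(1.164) ≈ 0.878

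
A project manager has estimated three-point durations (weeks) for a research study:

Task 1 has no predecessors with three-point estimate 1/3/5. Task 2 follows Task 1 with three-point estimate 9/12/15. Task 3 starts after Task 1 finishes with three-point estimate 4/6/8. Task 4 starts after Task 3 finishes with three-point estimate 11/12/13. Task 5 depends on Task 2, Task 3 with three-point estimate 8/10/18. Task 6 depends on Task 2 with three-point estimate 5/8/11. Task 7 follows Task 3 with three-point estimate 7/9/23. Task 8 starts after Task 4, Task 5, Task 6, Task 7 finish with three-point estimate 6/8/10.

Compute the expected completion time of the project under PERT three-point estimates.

34 weeks

te_Task 1 = (1 + 4·3 + 5)/6 = 18/6 = 3
te_Task 2 = (9 + 4·12 + 15)/6 = 72/6 = 12
te_Task 3 = (4 + 4·6 + 8)/6 = 36/6 = 6
te_Task 4 = (11 + 4·12 + 13)/6 = 72/6 = 12
te_Task 5 = (8 + 4·10 + 18)/6 = 66/6 = 11
te_Task 6 = (5 + 4·8 + 11)/6 = 48/6 = 8
te_Task 7 = (7 + 4·9 + 23)/6 = 66/6 = 11
te_Task 8 = (6 + 4·8 + 10)/6 = 48/6 = 8

Forward pass:
ES_Task 1 = 0; EF_Task 1 = 3
ES_Task 2 = 3; EF_Task 2 = 3+12 = 15
ES_Task 3 = 3; EF_Task 3 = 3+6 = 9
ES_Task 4 = 9; EF_Task 4 = 9+12 = 21
ES_Task 5 = max(EF_Task 2=15, EF_Task 3=9) = 15; EF_Task 5 = 15+11 = 26
ES_Task 6 = 15; EF_Task 6 = 15+8 = 23
ES_Task 7 = 9; EF_Task 7 = 9+11 = 20
ES_Task 8 = max(EF_Task 4=21, EF_Task 5=26, EF_Task 6=23, EF_Task 7=20) = 26; EF_Task 8 = 26+8 = 34
Expected project duration μ = 34 weeks. Critical path: Task 1 → Task 2 → Task 5 → Task 8.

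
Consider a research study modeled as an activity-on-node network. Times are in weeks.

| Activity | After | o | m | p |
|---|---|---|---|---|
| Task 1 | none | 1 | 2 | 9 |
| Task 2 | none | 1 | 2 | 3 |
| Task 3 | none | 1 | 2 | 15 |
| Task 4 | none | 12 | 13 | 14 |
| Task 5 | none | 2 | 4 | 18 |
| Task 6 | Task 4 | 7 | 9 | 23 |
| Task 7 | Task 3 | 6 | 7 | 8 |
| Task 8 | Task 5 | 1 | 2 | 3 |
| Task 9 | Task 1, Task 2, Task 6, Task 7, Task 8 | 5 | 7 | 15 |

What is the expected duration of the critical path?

32 weeks

te_Task 1 = (1 + 4·2 + 9)/6 = 18/6 = 3
te_Task 2 = (1 + 4·2 + 3)/6 = 12/6 = 2
te_Task 3 = (1 + 4·2 + 15)/6 = 24/6 = 4
te_Task 4 = (12 + 4·13 + 14)/6 = 78/6 = 13
te_Task 5 = (2 + 4·4 + 18)/6 = 36/6 = 6
te_Task 6 = (7 + 4·9 + 23)/6 = 66/6 = 11
te_Task 7 = (6 + 4·7 + 8)/6 = 42/6 = 7
te_Task 8 = (1 + 4·2 + 3)/6 = 12/6 = 2
te_Task 9 = (5 + 4·7 + 15)/6 = 48/6 = 8

Forward pass:
ES_Task 1 = 0; EF_Task 1 = 3
ES_Task 2 = 0; EF_Task 2 = 2
ES_Task 3 = 0; EF_Task 3 = 4
ES_Task 4 = 0; EF_Task 4 = 13
ES_Task 5 = 0; EF_Task 5 = 6
ES_Task 6 = 13; EF_Task 6 = 13+11 = 24
ES_Task 7 = 4; EF_Task 7 = 4+7 = 11
ES_Task 8 = 6; EF_Task 8 = 6+2 = 8
ES_Task 9 = max(EF_Task 1=3, EF_Task 2=2, EF_Task 6=24, EF_Task 7=11, EF_Task 8=8) = 24; EF_Task 9 = 24+8 = 32
Expected project duration μ = 32 weeks. Critical path: Task 4 → Task 6 → Task 9.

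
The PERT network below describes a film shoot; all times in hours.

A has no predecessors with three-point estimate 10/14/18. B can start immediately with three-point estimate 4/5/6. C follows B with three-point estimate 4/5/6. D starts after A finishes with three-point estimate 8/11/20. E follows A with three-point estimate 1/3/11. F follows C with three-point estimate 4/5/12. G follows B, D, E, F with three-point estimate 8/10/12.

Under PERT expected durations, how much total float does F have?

10 hours

te_A = (10 + 4·14 + 18)/6 = 84/6 = 14
te_B = (4 + 4·5 + 6)/6 = 30/6 = 5
te_C = (4 + 4·5 + 6)/6 = 30/6 = 5
te_D = (8 + 4·11 + 20)/6 = 72/6 = 12
te_E = (1 + 4·3 + 11)/6 = 24/6 = 4
te_F = (4 + 4·5 + 12)/6 = 36/6 = 6
te_G = (8 + 4·10 + 12)/6 = 60/6 = 10

Forward pass:
ES_A = 0; EF_A = 14
ES_B = 0; EF_B = 5
ES_C = 5; EF_C = 5+5 = 10
ES_D = 14; EF_D = 14+12 = 26
ES_E = 14; EF_E = 14+4 = 18
ES_F = 10; EF_F = 10+6 = 16
ES_G = max(EF_B=5, EF_D=26, EF_E=18, EF_F=16) = 26; EF_G = 26+10 = 36
Expected project duration μ = 36 hours. Critical path: A → D → G.

Backward pass:
LF_G = 36; LS_G = 36−10 = 26
LF_F = LS_G = 26; LS_F = 26−6 = 20
LF_E = LS_G = 26; LS_E = 26−4 = 22
LF_D = LS_G = 26; LS_D = 26−12 = 14
LF_C = LS_F = 20; LS_C = 20−5 = 15
LF_B = min(LS_C=15, LS_G=26) = 15; LS_B = 15−5 = 10
LF_A = min(LS_D=14, LS_E=22) = 14; LS_A = 14−14 = 0
Slack_F = LS_F − ES_F = 20 − 10 = 10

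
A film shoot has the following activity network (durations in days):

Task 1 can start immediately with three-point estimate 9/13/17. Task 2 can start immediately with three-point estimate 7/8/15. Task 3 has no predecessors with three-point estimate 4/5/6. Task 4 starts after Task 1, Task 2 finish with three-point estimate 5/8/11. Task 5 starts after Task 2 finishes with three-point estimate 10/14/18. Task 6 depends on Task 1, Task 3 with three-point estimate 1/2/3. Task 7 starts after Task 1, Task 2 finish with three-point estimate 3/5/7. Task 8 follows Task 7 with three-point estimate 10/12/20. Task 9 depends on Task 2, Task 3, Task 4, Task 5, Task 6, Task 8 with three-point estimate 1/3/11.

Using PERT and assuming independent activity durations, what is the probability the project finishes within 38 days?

0.859

te_Task 1 = (9 + 4·13 + 17)/6 = 78/6 = 13; σ²_Task 1 = ((17−9)/6)² = 1.778
te_Task 2 = (7 + 4·8 + 15)/6 = 54/6 = 9; σ²_Task 2 = ((15−7)/6)² = 1.778
te_Task 3 = (4 + 4·5 + 6)/6 = 30/6 = 5; σ²_Task 3 = ((6−4)/6)² = 0.111
te_Task 4 = (5 + 4·8 + 11)/6 = 48/6 = 8; σ²_Task 4 = ((11−5)/6)² = 1.000
te_Task 5 = (10 + 4·14 + 18)/6 = 84/6 = 14; σ²_Task 5 = ((18−10)/6)² = 1.778
te_Task 6 = (1 + 4·2 + 3)/6 = 12/6 = 2; σ²_Task 6 = ((3−1)/6)² = 0.111
te_Task 7 = (3 + 4·5 + 7)/6 = 30/6 = 5; σ²_Task 7 = ((7−3)/6)² = 0.444
te_Task 8 = (10 + 4·12 + 20)/6 = 78/6 = 13; σ²_Task 8 = ((20−10)/6)² = 2.778
te_Task 9 = (1 + 4·3 + 11)/6 = 24/6 = 4; σ²_Task 9 = ((11−1)/6)² = 2.778

Forward pass:
ES_Task 1 = 0; EF_Task 1 = 13
ES_Task 2 = 0; EF_Task 2 = 9
ES_Task 3 = 0; EF_Task 3 = 5
ES_Task 4 = max(EF_Task 1=13, EF_Task 2=9) = 13; EF_Task 4 = 13+8 = 21
ES_Task 5 = 9; EF_Task 5 = 9+14 = 23
ES_Task 6 = max(EF_Task 1=13, EF_Task 3=5) = 13; EF_Task 6 = 13+2 = 15
ES_Task 7 = max(EF_Task 1=13, EF_Task 2=9) = 13; EF_Task 7 = 13+5 = 18
ES_Task 8 = 18; EF_Task 8 = 18+13 = 31
ES_Task 9 = max(EF_Task 2=9, EF_Task 3=5, EF_Task 4=21, EF_Task 5=23, EF_Task 6=15, EF_Task 8=31) = 31; EF_Task 9 = 31+4 = 35
Expected project duration μ = 35 days. Critical path: Task 1 → Task 7 → Task 8 → Task 9.

Variance along critical path = 1.778 + 0.444 + 2.778 + 2.778 = 7.778; σ = √7.778 = 2.789 days.
Z = (38 − 35) / 2.789 = 1.076
P(T ≤ 38) = Φ(1.076) ≈ 0.859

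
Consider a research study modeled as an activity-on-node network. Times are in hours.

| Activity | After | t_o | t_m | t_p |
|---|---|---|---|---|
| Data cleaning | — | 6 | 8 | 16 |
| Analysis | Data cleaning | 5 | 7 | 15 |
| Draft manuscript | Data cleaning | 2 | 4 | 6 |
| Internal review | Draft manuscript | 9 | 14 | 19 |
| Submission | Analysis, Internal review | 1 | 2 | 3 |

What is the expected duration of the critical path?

te_Data cleaning = (6 + 4·8 + 16)/6 = 54/6 = 9
te_Analysis = (5 + 4·7 + 15)/6 = 48/6 = 8
te_Draft manuscript = (2 + 4·4 + 6)/6 = 24/6 = 4
te_Internal review = (9 + 4·14 + 19)/6 = 84/6 = 14
te_Submission = (1 + 4·2 + 3)/6 = 12/6 = 2

Forward pass:
ES_Data cleaning = 0; EF_Data cleaning = 9
ES_Analysis = 9; EF_Analysis = 9+8 = 17
ES_Draft manuscript = 9; EF_Draft manuscript = 9+4 = 13
ES_Internal review = 13; EF_Internal review = 13+14 = 27
ES_Submission = max(EF_Analysis=17, EF_Internal review=27) = 27; EF_Submission = 27+2 = 29
Expected project duration μ = 29 hours. Critical path: Data cleaning → Draft manuscript → Internal review → Submission.

29 hours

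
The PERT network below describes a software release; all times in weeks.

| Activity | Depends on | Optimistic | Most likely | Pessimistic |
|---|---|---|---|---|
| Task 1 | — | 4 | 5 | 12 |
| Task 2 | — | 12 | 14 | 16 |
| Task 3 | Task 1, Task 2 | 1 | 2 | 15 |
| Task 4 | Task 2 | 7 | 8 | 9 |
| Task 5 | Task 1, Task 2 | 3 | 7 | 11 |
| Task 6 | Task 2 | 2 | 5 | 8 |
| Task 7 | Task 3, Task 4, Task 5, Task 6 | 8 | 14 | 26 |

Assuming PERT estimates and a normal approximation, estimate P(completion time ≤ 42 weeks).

0.947

te_Task 1 = (4 + 4·5 + 12)/6 = 36/6 = 6; σ²_Task 1 = ((12−4)/6)² = 1.778
te_Task 2 = (12 + 4·14 + 16)/6 = 84/6 = 14; σ²_Task 2 = ((16−12)/6)² = 0.444
te_Task 3 = (1 + 4·2 + 15)/6 = 24/6 = 4; σ²_Task 3 = ((15−1)/6)² = 5.444
te_Task 4 = (7 + 4·8 + 9)/6 = 48/6 = 8; σ²_Task 4 = ((9−7)/6)² = 0.111
te_Task 5 = (3 + 4·7 + 11)/6 = 42/6 = 7; σ²_Task 5 = ((11−3)/6)² = 1.778
te_Task 6 = (2 + 4·5 + 8)/6 = 30/6 = 5; σ²_Task 6 = ((8−2)/6)² = 1.000
te_Task 7 = (8 + 4·14 + 26)/6 = 90/6 = 15; σ²_Task 7 = ((26−8)/6)² = 9.000

Forward pass:
ES_Task 1 = 0; EF_Task 1 = 6
ES_Task 2 = 0; EF_Task 2 = 14
ES_Task 3 = max(EF_Task 1=6, EF_Task 2=14) = 14; EF_Task 3 = 14+4 = 18
ES_Task 4 = 14; EF_Task 4 = 14+8 = 22
ES_Task 5 = max(EF_Task 1=6, EF_Task 2=14) = 14; EF_Task 5 = 14+7 = 21
ES_Task 6 = 14; EF_Task 6 = 14+5 = 19
ES_Task 7 = max(EF_Task 3=18, EF_Task 4=22, EF_Task 5=21, EF_Task 6=19) = 22; EF_Task 7 = 22+15 = 37
Expected project duration μ = 37 weeks. Critical path: Task 2 → Task 4 → Task 7.

Variance along critical path = 0.444 + 0.111 + 9.000 = 9.556; σ = √9.556 = 3.091 weeks.
Z = (42 − 37) / 3.091 = 1.617
P(T ≤ 42) = Φ(1.617) ≈ 0.947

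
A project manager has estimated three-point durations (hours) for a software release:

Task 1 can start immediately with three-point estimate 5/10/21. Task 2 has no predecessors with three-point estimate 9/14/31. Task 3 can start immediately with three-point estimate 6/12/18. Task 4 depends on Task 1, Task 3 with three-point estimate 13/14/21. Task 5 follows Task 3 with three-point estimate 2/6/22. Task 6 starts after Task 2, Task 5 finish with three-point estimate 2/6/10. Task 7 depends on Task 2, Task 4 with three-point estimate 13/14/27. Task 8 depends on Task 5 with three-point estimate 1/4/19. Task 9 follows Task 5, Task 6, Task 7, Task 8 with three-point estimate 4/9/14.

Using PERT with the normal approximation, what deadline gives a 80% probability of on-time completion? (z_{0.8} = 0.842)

55.2 hours

te_Task 1 = (5 + 4·10 + 21)/6 = 66/6 = 11; σ²_Task 1 = ((21−5)/6)² = 7.111
te_Task 2 = (9 + 4·14 + 31)/6 = 96/6 = 16; σ²_Task 2 = ((31−9)/6)² = 13.444
te_Task 3 = (6 + 4·12 + 18)/6 = 72/6 = 12; σ²_Task 3 = ((18−6)/6)² = 4.000
te_Task 4 = (13 + 4·14 + 21)/6 = 90/6 = 15; σ²_Task 4 = ((21−13)/6)² = 1.778
te_Task 5 = (2 + 4·6 + 22)/6 = 48/6 = 8; σ²_Task 5 = ((22−2)/6)² = 11.111
te_Task 6 = (2 + 4·6 + 10)/6 = 36/6 = 6; σ²_Task 6 = ((10−2)/6)² = 1.778
te_Task 7 = (13 + 4·14 + 27)/6 = 96/6 = 16; σ²_Task 7 = ((27−13)/6)² = 5.444
te_Task 8 = (1 + 4·4 + 19)/6 = 36/6 = 6; σ²_Task 8 = ((19−1)/6)² = 9.000
te_Task 9 = (4 + 4·9 + 14)/6 = 54/6 = 9; σ²_Task 9 = ((14−4)/6)² = 2.778

Forward pass:
ES_Task 1 = 0; EF_Task 1 = 11
ES_Task 2 = 0; EF_Task 2 = 16
ES_Task 3 = 0; EF_Task 3 = 12
ES_Task 4 = max(EF_Task 1=11, EF_Task 3=12) = 12; EF_Task 4 = 12+15 = 27
ES_Task 5 = 12; EF_Task 5 = 12+8 = 20
ES_Task 6 = max(EF_Task 2=16, EF_Task 5=20) = 20; EF_Task 6 = 20+6 = 26
ES_Task 7 = max(EF_Task 2=16, EF_Task 4=27) = 27; EF_Task 7 = 27+16 = 43
ES_Task 8 = 20; EF_Task 8 = 20+6 = 26
ES_Task 9 = max(EF_Task 5=20, EF_Task 6=26, EF_Task 7=43, EF_Task 8=26) = 43; EF_Task 9 = 43+9 = 52
Expected project duration μ = 52 hours. Critical path: Task 3 → Task 4 → Task 7 → Task 9.

Variance along critical path = 4.000 + 1.778 + 5.444 + 2.778 = 14.000; σ = 3.742 hours.
D = μ + z·σ = 52 + 0.842·3.742 = 55.2 hours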